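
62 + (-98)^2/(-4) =-2339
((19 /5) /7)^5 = 2476099 /52521875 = 0.05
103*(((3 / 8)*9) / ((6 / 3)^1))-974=-12803 / 16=-800.19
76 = 76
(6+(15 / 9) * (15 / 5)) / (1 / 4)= 44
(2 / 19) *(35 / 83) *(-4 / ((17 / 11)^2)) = -33880 / 455753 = -0.07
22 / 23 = 0.96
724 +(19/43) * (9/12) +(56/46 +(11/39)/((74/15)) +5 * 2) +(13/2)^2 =740066161/951418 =777.86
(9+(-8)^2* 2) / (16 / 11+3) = 1507 / 49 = 30.76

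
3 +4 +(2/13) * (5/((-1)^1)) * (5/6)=248/39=6.36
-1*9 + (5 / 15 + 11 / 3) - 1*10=-15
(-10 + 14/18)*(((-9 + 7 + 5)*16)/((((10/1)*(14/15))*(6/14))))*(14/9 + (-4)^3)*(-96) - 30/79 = -471684622/711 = -663410.16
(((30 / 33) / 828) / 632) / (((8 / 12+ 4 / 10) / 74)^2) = 171125 / 20466688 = 0.01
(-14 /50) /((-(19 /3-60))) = -3 /575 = -0.01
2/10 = 1/5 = 0.20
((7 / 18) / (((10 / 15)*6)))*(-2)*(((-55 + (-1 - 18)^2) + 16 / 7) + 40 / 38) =-6857 / 114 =-60.15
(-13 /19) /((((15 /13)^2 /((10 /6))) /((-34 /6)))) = 37349 /7695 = 4.85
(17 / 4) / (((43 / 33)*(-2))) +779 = 267415 / 344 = 777.37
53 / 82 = 0.65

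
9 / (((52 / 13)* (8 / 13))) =117 / 32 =3.66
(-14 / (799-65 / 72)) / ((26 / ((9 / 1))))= -0.01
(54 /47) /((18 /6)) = 18 /47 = 0.38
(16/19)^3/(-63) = -4096/432117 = -0.01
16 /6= 8 /3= 2.67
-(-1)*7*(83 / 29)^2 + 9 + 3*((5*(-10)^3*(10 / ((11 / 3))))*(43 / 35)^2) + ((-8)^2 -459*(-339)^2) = -23938881718937 / 453299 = -52810356.34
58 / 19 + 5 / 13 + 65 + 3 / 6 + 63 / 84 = 69.69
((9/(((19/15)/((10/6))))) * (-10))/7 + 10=-920/133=-6.92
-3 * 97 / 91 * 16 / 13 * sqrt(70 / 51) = -1552 * sqrt(3570) / 20111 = -4.61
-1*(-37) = 37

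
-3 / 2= -1.50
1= 1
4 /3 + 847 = 2545 /3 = 848.33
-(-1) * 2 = 2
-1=-1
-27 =-27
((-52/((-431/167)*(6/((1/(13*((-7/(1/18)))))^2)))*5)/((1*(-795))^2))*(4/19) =334/160228892191095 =0.00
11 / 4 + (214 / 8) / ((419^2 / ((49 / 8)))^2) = 2.75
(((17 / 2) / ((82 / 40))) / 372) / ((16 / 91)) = 7735 / 122016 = 0.06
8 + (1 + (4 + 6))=19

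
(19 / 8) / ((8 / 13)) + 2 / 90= 11179 / 2880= 3.88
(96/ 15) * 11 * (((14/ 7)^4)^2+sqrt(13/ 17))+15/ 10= 352 * sqrt(221)/ 85+180239/ 10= 18085.46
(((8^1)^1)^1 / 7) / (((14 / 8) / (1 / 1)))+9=9.65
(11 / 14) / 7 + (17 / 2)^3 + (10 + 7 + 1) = 632.24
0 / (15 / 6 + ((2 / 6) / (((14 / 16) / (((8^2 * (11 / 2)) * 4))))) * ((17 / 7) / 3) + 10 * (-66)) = 0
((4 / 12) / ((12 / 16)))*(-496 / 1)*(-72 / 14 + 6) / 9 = -3968 / 189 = -20.99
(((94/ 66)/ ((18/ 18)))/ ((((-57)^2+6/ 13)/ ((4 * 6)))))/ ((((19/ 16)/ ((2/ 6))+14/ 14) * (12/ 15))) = 97760/ 33921129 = 0.00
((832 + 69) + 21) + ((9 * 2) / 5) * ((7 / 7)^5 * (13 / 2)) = 4727 / 5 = 945.40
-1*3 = -3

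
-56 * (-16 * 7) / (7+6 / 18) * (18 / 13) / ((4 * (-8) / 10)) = -370.07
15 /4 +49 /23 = 541 /92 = 5.88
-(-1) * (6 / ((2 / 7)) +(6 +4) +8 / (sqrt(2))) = 4 * sqrt(2) +31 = 36.66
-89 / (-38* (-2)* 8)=-89 / 608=-0.15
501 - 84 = 417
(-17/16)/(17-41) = 17/384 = 0.04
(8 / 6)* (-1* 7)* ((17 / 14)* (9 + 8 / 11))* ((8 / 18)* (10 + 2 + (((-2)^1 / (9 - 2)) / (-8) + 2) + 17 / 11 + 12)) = -30904810 / 22869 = -1351.38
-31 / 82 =-0.38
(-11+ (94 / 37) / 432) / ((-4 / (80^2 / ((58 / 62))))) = 544763000 / 28971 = 18803.73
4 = 4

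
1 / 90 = 0.01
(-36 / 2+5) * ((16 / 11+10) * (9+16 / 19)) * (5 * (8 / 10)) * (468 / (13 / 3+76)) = -156383136 / 4579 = -34152.25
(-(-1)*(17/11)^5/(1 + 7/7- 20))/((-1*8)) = 1419857/23191344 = 0.06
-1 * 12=-12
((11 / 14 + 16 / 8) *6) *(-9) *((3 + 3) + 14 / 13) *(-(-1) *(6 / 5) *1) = -44712 / 35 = -1277.49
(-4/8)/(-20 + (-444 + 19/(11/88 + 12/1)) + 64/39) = 3783/3486352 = 0.00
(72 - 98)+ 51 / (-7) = -233 / 7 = -33.29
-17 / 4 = -4.25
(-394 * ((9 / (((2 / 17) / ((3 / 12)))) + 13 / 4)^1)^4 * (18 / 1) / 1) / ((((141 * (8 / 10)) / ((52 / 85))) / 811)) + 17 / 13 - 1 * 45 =-83158599389121757 / 10636288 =-7818385454.50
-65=-65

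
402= 402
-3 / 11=-0.27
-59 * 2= -118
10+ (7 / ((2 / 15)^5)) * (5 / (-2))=-26577485 / 64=-415273.20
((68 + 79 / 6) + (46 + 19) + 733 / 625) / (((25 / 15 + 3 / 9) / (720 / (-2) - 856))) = -167966992 / 1875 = -89582.40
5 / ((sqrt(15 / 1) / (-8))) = -8*sqrt(15) / 3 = -10.33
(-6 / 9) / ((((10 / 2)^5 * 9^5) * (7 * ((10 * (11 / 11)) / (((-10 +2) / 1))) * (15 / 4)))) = 0.00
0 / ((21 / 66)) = 0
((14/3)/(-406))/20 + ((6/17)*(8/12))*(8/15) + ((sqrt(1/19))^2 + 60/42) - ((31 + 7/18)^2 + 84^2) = -42699329752/5311089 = -8039.66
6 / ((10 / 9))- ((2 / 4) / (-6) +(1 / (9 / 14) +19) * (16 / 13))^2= -690404357 / 1095120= -630.44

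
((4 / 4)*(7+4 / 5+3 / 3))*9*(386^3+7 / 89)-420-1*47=2026968794221 / 445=4554986054.43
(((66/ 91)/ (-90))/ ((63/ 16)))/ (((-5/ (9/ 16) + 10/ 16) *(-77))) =-128/ 39796575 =-0.00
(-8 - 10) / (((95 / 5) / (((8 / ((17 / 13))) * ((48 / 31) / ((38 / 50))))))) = -2246400 / 190247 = -11.81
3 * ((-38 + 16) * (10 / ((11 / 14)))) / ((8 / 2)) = -210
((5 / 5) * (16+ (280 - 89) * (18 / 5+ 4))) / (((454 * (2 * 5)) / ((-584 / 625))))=-1071348 / 3546875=-0.30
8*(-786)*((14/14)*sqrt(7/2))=-3144*sqrt(14)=-11763.77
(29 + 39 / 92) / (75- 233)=-2707 / 14536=-0.19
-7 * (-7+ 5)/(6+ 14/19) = 133/64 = 2.08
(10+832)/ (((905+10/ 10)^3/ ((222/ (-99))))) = -15577/ 6135338682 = -0.00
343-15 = 328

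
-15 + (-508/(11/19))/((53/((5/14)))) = -85345/4081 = -20.91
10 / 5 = 2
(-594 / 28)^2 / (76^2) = 88209 / 1132096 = 0.08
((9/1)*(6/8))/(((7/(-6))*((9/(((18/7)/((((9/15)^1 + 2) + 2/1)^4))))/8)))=-405000/13712209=-0.03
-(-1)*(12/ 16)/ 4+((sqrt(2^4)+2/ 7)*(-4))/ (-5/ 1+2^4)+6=5703/ 1232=4.63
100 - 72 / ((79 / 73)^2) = 240412 / 6241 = 38.52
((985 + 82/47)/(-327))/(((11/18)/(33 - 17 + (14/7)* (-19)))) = 556524/5123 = 108.63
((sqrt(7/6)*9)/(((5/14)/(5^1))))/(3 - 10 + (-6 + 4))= -7*sqrt(42)/3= -15.12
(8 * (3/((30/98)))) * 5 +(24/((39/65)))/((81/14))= 32312/81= 398.91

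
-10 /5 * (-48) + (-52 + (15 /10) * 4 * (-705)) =-4186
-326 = -326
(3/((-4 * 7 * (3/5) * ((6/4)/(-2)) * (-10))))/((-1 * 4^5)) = 0.00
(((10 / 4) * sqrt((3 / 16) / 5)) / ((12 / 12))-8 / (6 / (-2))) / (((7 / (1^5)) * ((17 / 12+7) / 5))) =0.27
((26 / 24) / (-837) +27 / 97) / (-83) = -269927 / 80864244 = -0.00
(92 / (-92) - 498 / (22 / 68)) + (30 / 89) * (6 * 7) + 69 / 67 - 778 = -151066292 / 65593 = -2303.09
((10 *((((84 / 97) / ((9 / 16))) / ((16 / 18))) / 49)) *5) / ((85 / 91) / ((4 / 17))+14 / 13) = 62400 / 178189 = 0.35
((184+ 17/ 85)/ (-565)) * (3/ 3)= -921/ 2825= -0.33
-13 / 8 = -1.62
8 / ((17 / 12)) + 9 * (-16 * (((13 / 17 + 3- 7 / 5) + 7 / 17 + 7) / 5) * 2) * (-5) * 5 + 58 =240410 / 17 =14141.76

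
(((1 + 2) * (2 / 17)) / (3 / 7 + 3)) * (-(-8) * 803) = 11242 / 17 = 661.29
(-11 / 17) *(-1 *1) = 11 / 17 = 0.65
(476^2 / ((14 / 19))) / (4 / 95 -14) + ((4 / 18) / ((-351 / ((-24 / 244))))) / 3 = -4245208376 / 192699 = -22030.26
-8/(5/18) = -144/5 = -28.80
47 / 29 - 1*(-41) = 1236 / 29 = 42.62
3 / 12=1 / 4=0.25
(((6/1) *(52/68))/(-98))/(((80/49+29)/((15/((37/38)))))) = -1170/49691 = -0.02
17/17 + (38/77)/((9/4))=845/693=1.22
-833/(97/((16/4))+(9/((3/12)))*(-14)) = 1.74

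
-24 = -24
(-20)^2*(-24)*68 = -652800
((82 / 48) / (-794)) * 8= -41 / 2382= -0.02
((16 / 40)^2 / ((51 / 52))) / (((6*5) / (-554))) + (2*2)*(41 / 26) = 819242 / 248625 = 3.30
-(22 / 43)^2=-484 / 1849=-0.26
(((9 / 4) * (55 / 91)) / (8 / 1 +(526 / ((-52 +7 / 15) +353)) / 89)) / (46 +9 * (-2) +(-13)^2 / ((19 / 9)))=24578685 / 15661852492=0.00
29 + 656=685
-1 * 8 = -8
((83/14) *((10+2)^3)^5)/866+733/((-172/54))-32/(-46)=632358089995160075681/5995318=105475320907941.84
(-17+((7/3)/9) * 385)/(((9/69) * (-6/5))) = -128570/243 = -529.09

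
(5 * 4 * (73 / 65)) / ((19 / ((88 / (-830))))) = -12848 / 102505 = -0.13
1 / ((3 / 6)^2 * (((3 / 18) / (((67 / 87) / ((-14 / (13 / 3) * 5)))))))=-1.14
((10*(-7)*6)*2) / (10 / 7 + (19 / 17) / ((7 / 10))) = -833 / 3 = -277.67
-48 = -48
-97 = -97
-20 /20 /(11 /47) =-47 /11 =-4.27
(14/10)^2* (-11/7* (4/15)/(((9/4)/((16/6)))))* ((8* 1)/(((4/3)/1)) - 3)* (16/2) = -78848/3375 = -23.36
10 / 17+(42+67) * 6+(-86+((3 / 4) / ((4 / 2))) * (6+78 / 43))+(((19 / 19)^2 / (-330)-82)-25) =464.52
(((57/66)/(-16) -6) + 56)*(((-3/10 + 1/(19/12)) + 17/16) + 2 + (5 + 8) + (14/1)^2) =515984769/48640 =10608.24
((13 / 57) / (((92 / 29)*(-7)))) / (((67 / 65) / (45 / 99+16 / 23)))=-0.01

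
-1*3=-3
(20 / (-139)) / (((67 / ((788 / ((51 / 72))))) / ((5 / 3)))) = -630400 / 158321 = -3.98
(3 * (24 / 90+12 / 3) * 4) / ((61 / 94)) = 78.90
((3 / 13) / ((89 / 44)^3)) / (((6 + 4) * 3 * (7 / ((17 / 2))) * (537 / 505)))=36565232 / 34449720123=0.00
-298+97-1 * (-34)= -167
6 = 6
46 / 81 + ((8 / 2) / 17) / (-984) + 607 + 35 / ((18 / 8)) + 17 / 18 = 35232988 / 56457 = 624.07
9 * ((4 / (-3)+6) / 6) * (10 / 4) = 35 / 2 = 17.50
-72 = -72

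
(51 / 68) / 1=3 / 4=0.75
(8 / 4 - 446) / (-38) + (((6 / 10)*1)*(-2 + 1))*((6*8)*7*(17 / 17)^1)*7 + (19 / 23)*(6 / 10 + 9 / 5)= -610722 / 437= -1397.53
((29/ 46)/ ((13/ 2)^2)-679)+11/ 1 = -2596458/ 3887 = -667.99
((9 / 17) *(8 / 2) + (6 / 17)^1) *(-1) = -2.47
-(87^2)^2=-57289761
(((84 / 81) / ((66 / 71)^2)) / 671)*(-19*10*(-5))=33522650 / 19729413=1.70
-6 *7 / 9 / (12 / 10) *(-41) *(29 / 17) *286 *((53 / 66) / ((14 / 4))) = 8192210 / 459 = 17847.95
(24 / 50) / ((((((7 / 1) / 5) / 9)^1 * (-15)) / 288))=-10368 / 175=-59.25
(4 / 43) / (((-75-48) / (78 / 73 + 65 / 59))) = -37388 / 22779723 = -0.00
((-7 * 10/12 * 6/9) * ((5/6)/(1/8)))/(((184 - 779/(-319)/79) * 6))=-8820350/375658803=-0.02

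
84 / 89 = 0.94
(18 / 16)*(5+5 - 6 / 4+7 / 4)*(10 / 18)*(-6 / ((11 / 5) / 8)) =-3075 / 22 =-139.77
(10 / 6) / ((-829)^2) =5 / 2061723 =0.00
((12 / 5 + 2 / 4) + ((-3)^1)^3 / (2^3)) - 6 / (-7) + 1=387 / 280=1.38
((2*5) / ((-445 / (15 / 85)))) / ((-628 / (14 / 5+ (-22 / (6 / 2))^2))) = 1273 / 3563115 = 0.00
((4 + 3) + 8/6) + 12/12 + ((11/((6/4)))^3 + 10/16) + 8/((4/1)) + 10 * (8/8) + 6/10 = 450283/1080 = 416.93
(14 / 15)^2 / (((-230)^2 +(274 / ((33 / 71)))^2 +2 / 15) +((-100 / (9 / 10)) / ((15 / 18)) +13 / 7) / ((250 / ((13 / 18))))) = 9960720 / 4578692449547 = 0.00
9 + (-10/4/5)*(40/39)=331/39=8.49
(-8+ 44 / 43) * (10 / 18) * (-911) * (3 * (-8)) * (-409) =1490396000 / 43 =34660372.09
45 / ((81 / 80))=400 / 9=44.44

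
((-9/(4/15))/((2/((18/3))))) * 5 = -2025/4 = -506.25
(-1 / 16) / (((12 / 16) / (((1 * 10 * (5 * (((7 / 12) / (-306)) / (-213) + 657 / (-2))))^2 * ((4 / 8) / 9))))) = -41258676584453475625 / 33033783014784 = -1248984.31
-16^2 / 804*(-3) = 64 / 67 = 0.96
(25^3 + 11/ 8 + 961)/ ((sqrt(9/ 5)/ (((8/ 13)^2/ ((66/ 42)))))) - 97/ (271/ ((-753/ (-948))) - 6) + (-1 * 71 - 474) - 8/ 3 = -138298631/ 252390 + 2477048 * sqrt(5)/ 1859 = 2431.52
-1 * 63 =-63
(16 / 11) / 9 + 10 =1006 / 99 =10.16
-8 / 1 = -8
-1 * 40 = -40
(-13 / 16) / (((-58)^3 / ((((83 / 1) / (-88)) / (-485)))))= 1079 / 133238082560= 0.00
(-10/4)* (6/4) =-15/4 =-3.75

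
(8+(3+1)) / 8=3 / 2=1.50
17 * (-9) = -153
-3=-3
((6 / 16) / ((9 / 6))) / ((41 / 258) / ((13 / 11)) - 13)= -1677 / 86302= -0.02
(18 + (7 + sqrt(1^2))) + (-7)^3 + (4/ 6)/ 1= -949/ 3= -316.33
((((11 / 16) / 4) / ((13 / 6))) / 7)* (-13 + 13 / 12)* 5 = -605 / 896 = -0.68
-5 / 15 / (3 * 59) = -1 / 531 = -0.00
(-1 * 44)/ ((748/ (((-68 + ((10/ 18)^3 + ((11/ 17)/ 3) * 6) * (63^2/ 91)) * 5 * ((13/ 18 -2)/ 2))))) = -932765/ 1217268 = -0.77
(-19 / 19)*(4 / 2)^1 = -2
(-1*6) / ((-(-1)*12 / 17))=-17 / 2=-8.50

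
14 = 14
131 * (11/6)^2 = 15851/36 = 440.31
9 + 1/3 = 28/3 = 9.33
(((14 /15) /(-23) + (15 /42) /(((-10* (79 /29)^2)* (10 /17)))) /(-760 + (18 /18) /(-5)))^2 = 34567779436969 /8401916088714503347776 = 0.00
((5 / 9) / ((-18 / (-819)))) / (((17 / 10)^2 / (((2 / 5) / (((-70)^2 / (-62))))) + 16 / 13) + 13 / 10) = -0.04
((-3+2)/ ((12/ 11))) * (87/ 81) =-319/ 324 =-0.98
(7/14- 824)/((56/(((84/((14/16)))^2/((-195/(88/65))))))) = 27827712/29575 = 940.92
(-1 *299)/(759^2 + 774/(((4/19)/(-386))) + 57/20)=5980/16860903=0.00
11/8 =1.38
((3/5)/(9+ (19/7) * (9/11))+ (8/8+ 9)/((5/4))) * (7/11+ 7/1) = 81179/1320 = 61.50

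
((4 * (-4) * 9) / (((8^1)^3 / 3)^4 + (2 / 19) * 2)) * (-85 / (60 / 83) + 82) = 281637 / 46631073511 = 0.00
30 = 30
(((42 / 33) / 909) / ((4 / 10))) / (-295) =-7 / 589941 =-0.00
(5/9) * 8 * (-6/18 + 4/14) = -40/189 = -0.21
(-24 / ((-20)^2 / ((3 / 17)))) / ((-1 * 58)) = 9 / 49300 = 0.00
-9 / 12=-3 / 4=-0.75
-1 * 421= -421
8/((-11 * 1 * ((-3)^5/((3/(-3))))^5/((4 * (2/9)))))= -64/83881572334857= -0.00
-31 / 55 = -0.56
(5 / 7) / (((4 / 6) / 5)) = 75 / 14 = 5.36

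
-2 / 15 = -0.13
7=7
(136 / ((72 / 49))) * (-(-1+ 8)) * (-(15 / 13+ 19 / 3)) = 1702652 / 351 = 4850.86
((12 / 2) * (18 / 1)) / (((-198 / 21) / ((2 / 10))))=-2.29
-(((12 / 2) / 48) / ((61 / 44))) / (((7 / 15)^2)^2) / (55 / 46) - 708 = -103927263 / 146461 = -709.59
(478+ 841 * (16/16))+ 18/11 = 1320.64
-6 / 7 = -0.86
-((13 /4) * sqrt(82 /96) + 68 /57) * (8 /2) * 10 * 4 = -130 * sqrt(123) /3 - 10880 /57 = -671.47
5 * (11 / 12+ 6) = 415 / 12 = 34.58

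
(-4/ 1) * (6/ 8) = -3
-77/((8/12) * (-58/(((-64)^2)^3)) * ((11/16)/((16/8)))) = 11544872091648/29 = 398099037643.03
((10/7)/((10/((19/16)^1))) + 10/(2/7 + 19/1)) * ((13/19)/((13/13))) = 27053/57456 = 0.47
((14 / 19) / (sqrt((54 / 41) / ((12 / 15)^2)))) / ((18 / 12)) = 56 * sqrt(246) / 2565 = 0.34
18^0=1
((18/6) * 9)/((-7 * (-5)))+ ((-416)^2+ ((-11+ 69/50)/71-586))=4285895303/24850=172470.64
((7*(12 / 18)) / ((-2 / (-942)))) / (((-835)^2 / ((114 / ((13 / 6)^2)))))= 0.08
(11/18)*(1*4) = 22/9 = 2.44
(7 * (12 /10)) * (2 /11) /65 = 84 /3575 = 0.02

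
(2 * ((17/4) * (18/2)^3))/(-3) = -4131/2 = -2065.50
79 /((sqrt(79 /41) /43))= 43*sqrt(3239)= 2447.23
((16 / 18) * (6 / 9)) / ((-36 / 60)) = -80 / 81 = -0.99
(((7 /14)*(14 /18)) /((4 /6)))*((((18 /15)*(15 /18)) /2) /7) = 1 /24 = 0.04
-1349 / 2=-674.50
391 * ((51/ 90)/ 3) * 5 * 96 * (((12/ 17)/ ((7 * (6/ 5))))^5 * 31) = 1140800000/ 247718373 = 4.61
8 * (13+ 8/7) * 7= 792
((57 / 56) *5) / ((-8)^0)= 285 / 56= 5.09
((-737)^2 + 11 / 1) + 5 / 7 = 3802265 / 7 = 543180.71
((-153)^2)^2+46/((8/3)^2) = 17535401199/32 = 547981287.47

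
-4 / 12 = -1 / 3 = -0.33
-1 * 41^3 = -68921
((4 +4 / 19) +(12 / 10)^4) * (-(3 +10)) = -970112 / 11875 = -81.69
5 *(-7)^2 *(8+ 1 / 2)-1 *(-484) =5133 / 2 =2566.50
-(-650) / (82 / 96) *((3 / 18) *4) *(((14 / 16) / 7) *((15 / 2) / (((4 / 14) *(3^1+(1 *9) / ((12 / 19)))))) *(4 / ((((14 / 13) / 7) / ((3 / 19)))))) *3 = 21294000 / 17917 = 1188.48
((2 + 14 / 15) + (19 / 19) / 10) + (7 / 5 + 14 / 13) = 2149 / 390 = 5.51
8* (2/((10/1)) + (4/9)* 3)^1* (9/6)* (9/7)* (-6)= -4968/35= -141.94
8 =8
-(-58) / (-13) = -58 / 13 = -4.46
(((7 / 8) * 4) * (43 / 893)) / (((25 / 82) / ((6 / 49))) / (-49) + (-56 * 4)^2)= 0.00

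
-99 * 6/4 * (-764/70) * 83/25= 4708341/875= 5380.96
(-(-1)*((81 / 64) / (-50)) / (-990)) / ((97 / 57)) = 513 / 34144000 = 0.00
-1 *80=-80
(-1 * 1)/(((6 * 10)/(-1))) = 1/60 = 0.02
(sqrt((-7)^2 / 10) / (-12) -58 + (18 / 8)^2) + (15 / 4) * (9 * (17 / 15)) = -235 / 16 -7 * sqrt(10) / 120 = -14.87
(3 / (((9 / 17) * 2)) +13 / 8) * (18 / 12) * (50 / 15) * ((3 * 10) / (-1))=-2675 / 4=-668.75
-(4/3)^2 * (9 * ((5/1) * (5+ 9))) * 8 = -8960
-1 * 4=-4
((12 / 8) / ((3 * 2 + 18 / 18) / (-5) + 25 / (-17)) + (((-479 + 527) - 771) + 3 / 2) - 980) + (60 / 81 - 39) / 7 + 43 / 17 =-2673279823 / 1567944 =-1704.96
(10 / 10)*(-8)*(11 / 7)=-88 / 7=-12.57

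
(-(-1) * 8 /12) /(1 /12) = 8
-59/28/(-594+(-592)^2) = -1/166040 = -0.00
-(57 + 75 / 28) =-1671 / 28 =-59.68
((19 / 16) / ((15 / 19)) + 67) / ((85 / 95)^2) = 5935201 / 69360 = 85.57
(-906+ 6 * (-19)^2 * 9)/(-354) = -3098/59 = -52.51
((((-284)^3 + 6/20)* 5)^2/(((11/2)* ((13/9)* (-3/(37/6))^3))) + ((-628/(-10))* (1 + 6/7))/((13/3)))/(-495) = 93021480100699627469519/3210807600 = 28971365366364.41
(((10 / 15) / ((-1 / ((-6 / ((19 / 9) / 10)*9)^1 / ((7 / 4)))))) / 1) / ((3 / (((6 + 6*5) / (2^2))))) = 38880 / 133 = 292.33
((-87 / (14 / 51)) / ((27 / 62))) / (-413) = 15283 / 8673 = 1.76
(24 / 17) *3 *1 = 72 / 17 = 4.24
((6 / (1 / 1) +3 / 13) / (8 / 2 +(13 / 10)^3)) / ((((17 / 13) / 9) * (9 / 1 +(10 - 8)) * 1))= 0.63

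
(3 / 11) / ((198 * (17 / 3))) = 1 / 4114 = 0.00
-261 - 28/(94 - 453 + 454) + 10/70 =-173666/665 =-261.15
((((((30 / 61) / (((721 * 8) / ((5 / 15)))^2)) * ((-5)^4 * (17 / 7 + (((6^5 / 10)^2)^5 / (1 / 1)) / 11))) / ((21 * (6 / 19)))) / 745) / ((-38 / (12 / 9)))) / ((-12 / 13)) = 71829683837200712420435257486186330759 / 1237689388034946000000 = 58035307187406062.32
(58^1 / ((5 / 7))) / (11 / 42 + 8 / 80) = 4263 / 19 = 224.37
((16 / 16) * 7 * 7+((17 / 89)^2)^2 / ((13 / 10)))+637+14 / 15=8404461194582 / 12234736995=686.93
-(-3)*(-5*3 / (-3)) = 15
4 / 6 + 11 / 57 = 0.86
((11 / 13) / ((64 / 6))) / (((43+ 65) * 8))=11 / 119808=0.00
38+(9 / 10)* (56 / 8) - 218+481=3073 / 10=307.30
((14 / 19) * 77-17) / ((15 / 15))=755 / 19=39.74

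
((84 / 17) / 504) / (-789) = -1 / 80478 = -0.00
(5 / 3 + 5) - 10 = -10 / 3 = -3.33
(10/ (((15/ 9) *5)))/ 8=3/ 20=0.15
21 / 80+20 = 1621 / 80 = 20.26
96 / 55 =1.75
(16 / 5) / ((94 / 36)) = 288 / 235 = 1.23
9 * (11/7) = 14.14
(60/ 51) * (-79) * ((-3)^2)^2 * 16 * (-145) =296913600/ 17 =17465505.88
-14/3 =-4.67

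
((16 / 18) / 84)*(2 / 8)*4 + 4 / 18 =44 / 189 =0.23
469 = 469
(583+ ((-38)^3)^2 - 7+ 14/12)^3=5896017175785949889569729624663/216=27296375813823842081341340000.00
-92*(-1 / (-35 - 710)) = -92 / 745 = -0.12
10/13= 0.77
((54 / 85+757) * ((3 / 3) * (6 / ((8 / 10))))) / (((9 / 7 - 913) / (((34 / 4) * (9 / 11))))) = -12171411 / 280808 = -43.34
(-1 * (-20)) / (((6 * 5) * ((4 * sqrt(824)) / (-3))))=-sqrt(206) / 824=-0.02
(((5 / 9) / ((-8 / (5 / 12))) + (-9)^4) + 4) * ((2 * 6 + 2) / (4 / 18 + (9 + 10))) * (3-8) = -198524725 / 8304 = -23907.12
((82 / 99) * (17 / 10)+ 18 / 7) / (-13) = -13789 / 45045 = -0.31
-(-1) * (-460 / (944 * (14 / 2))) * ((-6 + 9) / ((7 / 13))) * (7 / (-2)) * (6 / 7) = 13455 / 11564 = 1.16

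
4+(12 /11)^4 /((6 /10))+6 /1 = 180970 /14641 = 12.36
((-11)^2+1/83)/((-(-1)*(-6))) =-1674/83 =-20.17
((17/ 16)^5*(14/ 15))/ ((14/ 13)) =18458141/ 15728640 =1.17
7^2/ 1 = 49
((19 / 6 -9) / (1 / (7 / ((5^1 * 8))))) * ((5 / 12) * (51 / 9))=-4165 / 1728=-2.41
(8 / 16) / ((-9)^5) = -1 / 118098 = -0.00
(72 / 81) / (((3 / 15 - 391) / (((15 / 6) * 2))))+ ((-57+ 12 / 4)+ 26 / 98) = -53.75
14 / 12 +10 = 67 / 6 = 11.17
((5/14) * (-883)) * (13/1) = -57395/14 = -4099.64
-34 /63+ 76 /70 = 172 /315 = 0.55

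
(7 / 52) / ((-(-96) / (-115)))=-0.16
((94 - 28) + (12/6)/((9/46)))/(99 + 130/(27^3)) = 1500282/1948747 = 0.77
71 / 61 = 1.16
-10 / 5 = -2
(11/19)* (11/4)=1.59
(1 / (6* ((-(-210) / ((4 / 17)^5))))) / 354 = 128 / 79164127035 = 0.00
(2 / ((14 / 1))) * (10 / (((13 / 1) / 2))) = 20 / 91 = 0.22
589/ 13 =45.31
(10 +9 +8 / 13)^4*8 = 1184342.46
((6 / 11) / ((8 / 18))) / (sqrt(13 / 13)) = 1.23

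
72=72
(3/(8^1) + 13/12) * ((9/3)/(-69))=-35/552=-0.06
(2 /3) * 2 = 4 /3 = 1.33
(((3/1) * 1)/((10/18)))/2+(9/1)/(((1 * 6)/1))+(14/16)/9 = 1547/360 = 4.30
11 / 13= 0.85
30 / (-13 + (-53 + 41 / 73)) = -2190 / 4777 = -0.46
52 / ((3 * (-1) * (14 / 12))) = -104 / 7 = -14.86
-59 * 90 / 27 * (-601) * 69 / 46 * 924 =163820580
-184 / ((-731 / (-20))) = -3680 / 731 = -5.03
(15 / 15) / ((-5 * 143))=-1 / 715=-0.00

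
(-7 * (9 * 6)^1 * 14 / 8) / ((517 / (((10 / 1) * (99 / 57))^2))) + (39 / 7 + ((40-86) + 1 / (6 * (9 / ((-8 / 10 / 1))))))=-426.42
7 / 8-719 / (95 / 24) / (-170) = 125549 / 64600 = 1.94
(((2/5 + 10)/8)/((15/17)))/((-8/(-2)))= 221/600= 0.37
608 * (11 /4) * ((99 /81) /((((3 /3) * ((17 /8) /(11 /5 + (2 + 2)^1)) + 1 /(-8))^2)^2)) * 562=2443723214434304 /4782969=510921817.48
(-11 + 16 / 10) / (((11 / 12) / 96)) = -54144 / 55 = -984.44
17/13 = 1.31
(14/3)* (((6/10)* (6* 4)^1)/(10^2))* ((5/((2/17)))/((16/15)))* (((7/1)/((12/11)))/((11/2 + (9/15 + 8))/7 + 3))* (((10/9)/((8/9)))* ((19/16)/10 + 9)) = 93581719/239616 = 390.55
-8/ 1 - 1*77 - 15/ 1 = -100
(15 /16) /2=15 /32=0.47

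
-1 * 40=-40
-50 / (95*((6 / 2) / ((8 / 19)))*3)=-0.02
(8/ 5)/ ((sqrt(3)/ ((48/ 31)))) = 128*sqrt(3)/ 155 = 1.43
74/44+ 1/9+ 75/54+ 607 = 6712/11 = 610.18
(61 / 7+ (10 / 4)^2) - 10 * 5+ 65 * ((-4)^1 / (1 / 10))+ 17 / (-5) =-2638.44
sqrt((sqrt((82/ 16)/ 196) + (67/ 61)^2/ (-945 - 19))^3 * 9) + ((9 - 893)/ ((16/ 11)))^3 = -14366628991/ 64 + 3 * sqrt(3374) * (-62846 + 896761 * sqrt(82))^(3/ 2)/ 20671388466848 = -224478577.79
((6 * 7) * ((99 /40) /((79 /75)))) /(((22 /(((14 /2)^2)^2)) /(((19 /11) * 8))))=129329865 /869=148826.08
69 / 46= 3 / 2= 1.50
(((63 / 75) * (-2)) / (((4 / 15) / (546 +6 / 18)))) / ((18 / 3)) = -11473 / 20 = -573.65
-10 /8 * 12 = -15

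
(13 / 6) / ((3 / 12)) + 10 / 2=41 / 3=13.67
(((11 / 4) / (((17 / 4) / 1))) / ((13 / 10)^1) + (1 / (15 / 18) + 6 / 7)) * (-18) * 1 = -355716 / 7735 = -45.99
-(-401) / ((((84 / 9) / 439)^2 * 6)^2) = 134043254282169 / 2458624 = 54519623.29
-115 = -115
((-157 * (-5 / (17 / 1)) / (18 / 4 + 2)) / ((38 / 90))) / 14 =1.20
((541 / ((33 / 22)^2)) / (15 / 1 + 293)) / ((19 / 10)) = 5410 / 13167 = 0.41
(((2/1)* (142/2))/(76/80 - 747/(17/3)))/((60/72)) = -57936/44497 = -1.30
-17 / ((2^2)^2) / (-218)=17 / 3488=0.00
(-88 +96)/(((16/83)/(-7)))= -581/2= -290.50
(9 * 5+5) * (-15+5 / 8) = -2875 / 4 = -718.75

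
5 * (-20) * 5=-500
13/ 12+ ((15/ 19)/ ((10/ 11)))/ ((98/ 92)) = 21211/ 11172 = 1.90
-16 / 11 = -1.45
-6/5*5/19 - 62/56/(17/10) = -4373/4522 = -0.97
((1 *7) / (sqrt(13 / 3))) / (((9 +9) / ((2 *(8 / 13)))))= 56 *sqrt(39) / 1521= 0.23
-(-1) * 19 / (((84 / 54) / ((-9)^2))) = 13851 / 14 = 989.36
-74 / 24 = -37 / 12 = -3.08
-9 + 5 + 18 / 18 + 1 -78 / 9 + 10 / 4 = -49 / 6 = -8.17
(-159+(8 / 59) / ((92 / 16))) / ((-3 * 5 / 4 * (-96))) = -215731 / 488520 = -0.44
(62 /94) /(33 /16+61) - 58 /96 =-1351459 /2276304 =-0.59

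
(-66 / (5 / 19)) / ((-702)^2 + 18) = -0.00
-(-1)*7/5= 7/5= 1.40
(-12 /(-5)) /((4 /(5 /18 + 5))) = 19 /6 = 3.17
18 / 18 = 1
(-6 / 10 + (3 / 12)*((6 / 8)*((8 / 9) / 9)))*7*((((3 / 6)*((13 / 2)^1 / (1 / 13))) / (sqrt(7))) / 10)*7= -185731*sqrt(7) / 10800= -45.50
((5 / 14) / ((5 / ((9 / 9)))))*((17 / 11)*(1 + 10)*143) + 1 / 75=182339 / 1050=173.66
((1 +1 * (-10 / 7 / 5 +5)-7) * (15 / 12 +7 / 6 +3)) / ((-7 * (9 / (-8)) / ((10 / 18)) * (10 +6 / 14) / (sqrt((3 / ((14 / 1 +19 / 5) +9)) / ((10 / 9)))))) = -325 * sqrt(201) / 308133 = -0.01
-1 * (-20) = 20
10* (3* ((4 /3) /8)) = 5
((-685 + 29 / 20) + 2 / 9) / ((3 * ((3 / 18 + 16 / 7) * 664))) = -860993 / 6155280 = -0.14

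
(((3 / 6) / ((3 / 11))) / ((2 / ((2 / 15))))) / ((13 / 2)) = 11 / 585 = 0.02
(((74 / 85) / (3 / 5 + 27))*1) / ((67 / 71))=0.03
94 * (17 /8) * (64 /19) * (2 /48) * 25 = 700.88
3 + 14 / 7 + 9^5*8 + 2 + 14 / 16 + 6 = 3779247 / 8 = 472405.88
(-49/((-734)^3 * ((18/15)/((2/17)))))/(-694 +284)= -49/1653758952528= -0.00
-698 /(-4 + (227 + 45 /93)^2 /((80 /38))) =-1676945 /59045601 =-0.03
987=987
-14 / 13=-1.08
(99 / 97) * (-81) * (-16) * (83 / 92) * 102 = 271555416 / 2231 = 121719.15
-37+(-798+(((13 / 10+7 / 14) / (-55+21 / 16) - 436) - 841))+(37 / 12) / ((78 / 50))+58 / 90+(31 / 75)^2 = -58884756353 / 27917500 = -2109.24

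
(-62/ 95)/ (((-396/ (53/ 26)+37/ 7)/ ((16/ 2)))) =184016/ 6660545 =0.03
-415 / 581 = -5 / 7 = -0.71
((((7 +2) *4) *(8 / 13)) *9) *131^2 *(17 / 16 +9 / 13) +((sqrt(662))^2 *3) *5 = 1016408100 / 169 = 6014249.11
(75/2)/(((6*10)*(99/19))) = 95/792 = 0.12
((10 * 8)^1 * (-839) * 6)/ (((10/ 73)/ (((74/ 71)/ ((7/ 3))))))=-652648032/ 497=-1313175.11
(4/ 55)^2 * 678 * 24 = 260352/ 3025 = 86.07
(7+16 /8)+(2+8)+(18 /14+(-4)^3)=-306 /7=-43.71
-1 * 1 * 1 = -1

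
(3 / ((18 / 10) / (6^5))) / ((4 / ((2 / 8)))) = 810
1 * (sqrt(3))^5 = 9 * sqrt(3) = 15.59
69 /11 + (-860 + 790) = -701 /11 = -63.73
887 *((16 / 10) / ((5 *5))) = 56.77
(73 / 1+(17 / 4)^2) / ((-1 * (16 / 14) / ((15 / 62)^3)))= -1110375 / 984064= -1.13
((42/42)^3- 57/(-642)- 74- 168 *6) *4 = -462630/107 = -4323.64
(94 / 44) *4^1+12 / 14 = 724 / 77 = 9.40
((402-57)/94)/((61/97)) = 33465/5734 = 5.84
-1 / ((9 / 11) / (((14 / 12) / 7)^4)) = -11 / 11664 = -0.00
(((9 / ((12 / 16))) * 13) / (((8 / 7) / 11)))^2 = 9018009 / 4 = 2254502.25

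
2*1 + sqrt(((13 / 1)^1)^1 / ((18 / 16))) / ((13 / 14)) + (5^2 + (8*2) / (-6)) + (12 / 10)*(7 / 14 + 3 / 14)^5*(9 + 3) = 28*sqrt(26) / 39 + 1361911 / 50421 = 30.67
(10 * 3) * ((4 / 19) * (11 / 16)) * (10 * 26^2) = 557700 / 19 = 29352.63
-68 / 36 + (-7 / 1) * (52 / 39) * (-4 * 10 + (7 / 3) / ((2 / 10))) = 2363 / 9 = 262.56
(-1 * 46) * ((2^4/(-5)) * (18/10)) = 6624/25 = 264.96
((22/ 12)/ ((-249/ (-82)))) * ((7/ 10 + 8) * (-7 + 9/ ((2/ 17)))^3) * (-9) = -15869824.20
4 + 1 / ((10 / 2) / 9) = 29 / 5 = 5.80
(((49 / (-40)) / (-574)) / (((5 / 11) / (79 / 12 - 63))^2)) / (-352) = -35291333 / 377856000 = -0.09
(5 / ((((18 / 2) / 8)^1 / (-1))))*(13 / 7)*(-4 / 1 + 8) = -2080 / 63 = -33.02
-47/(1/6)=-282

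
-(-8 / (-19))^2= -64 / 361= -0.18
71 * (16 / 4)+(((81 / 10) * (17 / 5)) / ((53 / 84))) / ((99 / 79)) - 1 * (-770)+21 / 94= 1089.05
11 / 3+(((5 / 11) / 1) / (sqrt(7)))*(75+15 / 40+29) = 11 / 3+4175*sqrt(7) / 616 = 21.60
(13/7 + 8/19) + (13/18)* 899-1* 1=1557431/2394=650.56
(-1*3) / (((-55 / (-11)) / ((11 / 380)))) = -33 / 1900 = -0.02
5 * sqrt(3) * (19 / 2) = 95 * sqrt(3) / 2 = 82.27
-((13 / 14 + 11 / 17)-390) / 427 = 92445 / 101626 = 0.91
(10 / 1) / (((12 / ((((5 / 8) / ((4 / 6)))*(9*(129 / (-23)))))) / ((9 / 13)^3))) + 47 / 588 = -3091406419 / 237697824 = -13.01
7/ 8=0.88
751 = 751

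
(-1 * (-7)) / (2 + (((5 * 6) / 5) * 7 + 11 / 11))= 7 / 45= 0.16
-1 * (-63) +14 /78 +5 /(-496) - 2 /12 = 1218725 /19344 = 63.00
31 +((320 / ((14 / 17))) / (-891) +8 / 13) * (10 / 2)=2586191 / 81081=31.90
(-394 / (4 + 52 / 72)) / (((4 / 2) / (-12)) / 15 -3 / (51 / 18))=127656 / 1637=77.98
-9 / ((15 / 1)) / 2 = -3 / 10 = -0.30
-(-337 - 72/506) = 337.14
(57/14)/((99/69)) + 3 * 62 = 29081/154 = 188.84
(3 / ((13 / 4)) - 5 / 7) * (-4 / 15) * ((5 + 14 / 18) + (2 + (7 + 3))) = -0.99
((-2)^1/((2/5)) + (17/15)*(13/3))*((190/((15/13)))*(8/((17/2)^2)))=-63232/39015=-1.62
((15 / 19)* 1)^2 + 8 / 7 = 4463 / 2527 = 1.77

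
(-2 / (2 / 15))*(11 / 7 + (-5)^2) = -2790 / 7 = -398.57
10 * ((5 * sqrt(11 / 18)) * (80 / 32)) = 125 * sqrt(22) / 6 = 97.72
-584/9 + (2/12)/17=-19853/306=-64.88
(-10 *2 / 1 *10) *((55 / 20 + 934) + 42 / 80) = -187455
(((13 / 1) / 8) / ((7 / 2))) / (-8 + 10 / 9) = -117 / 1736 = -0.07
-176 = -176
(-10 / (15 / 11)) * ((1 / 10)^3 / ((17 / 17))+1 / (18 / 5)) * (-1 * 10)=20.44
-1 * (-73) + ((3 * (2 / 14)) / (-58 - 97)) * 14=11309 / 155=72.96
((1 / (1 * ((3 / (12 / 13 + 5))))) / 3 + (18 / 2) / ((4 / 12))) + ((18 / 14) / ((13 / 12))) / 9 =22760 / 819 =27.79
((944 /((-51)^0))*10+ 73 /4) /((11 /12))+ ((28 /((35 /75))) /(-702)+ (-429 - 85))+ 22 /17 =214530149 /21879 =9805.30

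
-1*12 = -12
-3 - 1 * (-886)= 883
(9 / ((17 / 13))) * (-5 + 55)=5850 / 17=344.12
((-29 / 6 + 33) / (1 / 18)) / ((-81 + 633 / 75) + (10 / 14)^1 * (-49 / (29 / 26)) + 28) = -122525 / 18352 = -6.68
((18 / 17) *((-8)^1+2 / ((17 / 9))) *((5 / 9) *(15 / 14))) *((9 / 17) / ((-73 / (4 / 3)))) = 106200 / 2510543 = 0.04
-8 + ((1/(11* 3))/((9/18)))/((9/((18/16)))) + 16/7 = -5273/924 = -5.71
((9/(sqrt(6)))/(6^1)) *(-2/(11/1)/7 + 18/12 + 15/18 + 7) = 5.70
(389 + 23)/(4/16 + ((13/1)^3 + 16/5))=8240/44009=0.19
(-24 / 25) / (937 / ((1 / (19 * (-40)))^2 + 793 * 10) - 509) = 36642944008 / 19423884177575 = 0.00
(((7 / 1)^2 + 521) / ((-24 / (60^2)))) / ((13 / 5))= -427500 / 13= -32884.62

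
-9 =-9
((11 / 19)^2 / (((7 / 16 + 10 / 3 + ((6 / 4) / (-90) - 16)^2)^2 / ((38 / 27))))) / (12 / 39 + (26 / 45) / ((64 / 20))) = 1698840000 / 119140109585227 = 0.00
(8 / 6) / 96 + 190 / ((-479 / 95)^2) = 123691441 / 16519752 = 7.49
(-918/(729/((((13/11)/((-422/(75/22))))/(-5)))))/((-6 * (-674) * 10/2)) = -221/1858452552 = -0.00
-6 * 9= -54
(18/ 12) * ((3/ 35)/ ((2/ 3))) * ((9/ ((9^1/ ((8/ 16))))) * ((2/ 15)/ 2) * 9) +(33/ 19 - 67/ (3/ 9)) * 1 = -5298861/ 26600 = -199.21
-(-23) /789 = 23 /789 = 0.03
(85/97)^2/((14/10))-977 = -64312026/65863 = -976.45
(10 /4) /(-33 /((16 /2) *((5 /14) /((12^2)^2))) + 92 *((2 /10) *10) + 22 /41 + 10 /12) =-3075 /294357979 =-0.00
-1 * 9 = -9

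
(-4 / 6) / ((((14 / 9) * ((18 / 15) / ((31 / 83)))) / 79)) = -12245 / 1162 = -10.54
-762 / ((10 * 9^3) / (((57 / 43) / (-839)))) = 2413 / 14611185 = 0.00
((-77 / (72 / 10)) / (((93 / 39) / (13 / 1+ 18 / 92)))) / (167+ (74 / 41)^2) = -5106936835 / 14692517208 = -0.35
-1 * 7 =-7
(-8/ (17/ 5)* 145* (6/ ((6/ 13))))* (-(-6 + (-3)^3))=-146364.71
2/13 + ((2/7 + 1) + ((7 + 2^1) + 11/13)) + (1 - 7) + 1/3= 118/21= 5.62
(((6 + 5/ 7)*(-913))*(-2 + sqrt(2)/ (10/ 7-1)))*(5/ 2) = 214555/ 7-214555*sqrt(2)/ 6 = -19920.38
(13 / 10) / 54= 13 / 540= 0.02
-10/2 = -5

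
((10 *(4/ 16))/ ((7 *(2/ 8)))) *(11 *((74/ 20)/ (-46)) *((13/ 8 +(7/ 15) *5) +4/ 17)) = -696377/ 131376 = -5.30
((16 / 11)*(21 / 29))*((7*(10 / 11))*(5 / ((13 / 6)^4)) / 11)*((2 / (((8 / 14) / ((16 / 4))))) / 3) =0.65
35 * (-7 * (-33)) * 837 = 6767145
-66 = -66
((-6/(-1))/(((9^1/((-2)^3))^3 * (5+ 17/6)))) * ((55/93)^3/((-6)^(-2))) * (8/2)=-5451776000/340243011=-16.02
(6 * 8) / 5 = 48 / 5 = 9.60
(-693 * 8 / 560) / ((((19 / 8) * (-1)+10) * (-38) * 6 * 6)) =0.00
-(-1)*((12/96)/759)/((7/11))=1/3864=0.00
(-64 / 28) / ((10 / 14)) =-16 / 5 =-3.20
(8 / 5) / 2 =4 / 5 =0.80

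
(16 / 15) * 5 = 5.33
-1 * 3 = -3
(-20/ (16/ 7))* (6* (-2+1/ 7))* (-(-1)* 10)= 975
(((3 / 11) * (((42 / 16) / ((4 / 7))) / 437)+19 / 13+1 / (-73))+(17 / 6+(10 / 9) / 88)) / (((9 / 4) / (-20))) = -28225032865 / 739018566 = -38.19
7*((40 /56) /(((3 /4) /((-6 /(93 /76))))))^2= 9241600 /60543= 152.65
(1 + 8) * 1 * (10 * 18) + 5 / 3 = 4865 / 3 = 1621.67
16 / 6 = 8 / 3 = 2.67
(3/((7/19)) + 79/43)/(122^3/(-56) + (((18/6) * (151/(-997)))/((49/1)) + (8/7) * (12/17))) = -89100893/289487228375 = -0.00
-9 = -9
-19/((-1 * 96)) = 19/96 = 0.20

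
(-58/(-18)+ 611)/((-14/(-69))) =63572/21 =3027.24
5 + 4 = 9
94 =94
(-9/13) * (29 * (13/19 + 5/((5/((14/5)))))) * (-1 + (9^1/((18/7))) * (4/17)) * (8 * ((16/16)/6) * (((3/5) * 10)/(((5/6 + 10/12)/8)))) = 49761216/104975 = 474.03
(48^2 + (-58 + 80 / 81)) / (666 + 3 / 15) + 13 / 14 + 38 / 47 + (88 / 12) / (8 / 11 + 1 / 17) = 17943714955 / 1242749466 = 14.44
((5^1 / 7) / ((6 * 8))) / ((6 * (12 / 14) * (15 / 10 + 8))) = 5 / 16416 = 0.00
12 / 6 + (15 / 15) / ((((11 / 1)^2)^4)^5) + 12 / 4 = 2262962778408797590294467801744846023292006 / 452592555681759518058893560348969204658401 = 5.00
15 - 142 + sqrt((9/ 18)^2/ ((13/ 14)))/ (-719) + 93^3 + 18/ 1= 804248 - sqrt(182)/ 18694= 804248.00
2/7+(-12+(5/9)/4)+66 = 13715/252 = 54.42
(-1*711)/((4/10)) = -3555/2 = -1777.50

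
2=2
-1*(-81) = 81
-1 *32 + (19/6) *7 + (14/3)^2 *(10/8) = 313/18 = 17.39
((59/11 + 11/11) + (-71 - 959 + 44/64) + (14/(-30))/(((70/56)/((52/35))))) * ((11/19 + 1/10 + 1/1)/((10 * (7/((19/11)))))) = -1958985757/46200000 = -42.40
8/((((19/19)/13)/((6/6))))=104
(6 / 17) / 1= 6 / 17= 0.35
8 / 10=0.80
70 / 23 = 3.04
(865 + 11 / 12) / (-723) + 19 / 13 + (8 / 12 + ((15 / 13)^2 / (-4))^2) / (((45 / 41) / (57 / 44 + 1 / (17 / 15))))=6696728425061 / 3707016730560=1.81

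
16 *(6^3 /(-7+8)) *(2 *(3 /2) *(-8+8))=0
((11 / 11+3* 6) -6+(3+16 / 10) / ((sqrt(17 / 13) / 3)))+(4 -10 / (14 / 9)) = 74 / 7+69* sqrt(221) / 85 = 22.64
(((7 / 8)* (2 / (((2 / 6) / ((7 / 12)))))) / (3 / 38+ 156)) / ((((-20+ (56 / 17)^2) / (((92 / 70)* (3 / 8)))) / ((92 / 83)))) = -20333173 / 17354264160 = -0.00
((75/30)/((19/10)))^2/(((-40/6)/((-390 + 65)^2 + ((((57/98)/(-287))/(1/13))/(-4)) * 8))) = -139256729625/5076743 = -27430.33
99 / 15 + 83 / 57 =8.06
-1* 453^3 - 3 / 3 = -92959678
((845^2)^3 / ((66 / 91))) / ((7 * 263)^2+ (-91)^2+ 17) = 33126964783527671875 / 224240214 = 147729812563.98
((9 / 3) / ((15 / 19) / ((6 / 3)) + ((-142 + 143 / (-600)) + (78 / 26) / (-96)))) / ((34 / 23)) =-1573200 / 109981381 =-0.01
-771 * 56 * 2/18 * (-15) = 71960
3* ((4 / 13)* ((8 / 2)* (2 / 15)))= 32 / 65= 0.49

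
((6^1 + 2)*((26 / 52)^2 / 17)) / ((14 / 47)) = 47 / 119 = 0.39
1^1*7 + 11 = 18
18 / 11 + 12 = 150 / 11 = 13.64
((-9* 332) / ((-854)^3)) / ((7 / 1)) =747 / 1089962762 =0.00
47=47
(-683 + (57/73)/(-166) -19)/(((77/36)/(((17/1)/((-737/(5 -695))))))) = -1796145388020/343842191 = -5223.75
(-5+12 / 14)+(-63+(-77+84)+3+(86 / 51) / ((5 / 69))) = -20154 / 595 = -33.87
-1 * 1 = -1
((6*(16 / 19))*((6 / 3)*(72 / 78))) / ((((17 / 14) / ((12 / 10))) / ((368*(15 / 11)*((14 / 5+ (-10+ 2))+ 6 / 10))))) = -4914266112 / 230945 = -21278.95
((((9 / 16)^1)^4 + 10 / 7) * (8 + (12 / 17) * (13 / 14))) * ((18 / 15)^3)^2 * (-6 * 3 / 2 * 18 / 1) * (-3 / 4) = 12795781483467 / 2665600000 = 4800.34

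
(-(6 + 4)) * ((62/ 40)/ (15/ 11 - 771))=341/ 16932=0.02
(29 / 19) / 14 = 29 / 266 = 0.11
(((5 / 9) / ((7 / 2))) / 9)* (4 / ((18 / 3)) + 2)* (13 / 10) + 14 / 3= 8042 / 1701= 4.73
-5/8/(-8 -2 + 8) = 0.31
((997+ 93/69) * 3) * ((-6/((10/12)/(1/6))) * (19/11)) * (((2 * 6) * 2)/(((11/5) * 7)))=-188472096/19481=-9674.66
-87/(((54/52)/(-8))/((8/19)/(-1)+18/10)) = 790192/855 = 924.20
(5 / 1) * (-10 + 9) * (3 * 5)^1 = -75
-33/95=-0.35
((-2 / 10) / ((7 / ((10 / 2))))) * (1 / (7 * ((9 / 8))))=-8 / 441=-0.02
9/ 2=4.50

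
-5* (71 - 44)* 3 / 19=-405 / 19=-21.32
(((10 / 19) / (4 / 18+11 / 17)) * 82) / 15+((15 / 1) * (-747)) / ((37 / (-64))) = 1812471708 / 93499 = 19384.93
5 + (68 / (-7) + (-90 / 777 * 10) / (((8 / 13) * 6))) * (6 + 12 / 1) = -90911 / 518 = -175.50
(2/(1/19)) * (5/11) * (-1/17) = -190/187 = -1.02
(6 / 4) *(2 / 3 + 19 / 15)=29 / 10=2.90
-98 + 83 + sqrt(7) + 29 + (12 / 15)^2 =sqrt(7) + 366 / 25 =17.29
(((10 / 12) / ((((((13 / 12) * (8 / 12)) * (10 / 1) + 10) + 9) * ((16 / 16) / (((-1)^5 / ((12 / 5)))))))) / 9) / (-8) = 25 / 135936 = 0.00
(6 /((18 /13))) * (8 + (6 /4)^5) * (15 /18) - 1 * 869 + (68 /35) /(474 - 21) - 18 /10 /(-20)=-12368345173 /15220800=-812.59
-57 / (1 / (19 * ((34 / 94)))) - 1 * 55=-446.72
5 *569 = 2845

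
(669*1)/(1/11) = 7359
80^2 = 6400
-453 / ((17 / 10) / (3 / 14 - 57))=1800675 / 119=15131.72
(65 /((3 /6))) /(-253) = -130 /253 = -0.51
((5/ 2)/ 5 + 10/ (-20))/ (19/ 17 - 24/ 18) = 0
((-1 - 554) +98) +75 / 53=-24146 / 53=-455.58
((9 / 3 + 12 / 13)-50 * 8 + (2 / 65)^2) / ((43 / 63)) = -105425523 / 181675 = -580.30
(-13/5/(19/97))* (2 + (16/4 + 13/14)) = -122317/1330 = -91.97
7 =7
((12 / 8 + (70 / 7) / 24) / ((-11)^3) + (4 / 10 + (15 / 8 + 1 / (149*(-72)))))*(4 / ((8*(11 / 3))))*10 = 40578449 / 13089054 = 3.10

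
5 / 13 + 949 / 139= 13032 / 1807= 7.21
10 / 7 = 1.43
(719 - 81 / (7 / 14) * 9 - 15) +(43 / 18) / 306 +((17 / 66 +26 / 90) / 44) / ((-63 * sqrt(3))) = -4152989 / 5508 - 541 * sqrt(3) / 8232840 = -753.99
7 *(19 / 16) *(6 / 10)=399 / 80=4.99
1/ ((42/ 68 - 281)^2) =1156/ 90878089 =0.00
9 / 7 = 1.29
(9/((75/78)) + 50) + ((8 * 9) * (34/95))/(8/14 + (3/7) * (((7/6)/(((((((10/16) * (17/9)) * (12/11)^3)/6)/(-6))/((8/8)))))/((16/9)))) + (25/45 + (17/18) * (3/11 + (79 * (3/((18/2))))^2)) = 69132266710414/97256681775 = 710.82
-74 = -74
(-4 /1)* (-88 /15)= 352 /15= 23.47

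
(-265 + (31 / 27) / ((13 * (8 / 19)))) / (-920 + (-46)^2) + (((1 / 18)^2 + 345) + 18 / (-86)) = 149278913533 / 433229472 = 344.57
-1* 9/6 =-3/2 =-1.50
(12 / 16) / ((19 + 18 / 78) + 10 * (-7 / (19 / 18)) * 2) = -741 / 112040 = -0.01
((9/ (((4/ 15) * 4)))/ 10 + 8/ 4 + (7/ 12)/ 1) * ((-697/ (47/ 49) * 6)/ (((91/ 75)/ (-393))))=1006659675/ 208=4839709.98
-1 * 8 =-8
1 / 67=0.01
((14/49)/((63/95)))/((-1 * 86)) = -95/18963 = -0.01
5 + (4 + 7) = 16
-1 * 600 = -600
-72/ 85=-0.85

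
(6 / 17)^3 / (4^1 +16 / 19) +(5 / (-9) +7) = 6563176 / 1016991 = 6.45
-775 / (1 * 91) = -775 / 91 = -8.52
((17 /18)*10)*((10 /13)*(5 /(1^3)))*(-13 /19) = -4250 /171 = -24.85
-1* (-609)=609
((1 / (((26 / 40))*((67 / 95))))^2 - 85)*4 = -243497940 / 758641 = -320.97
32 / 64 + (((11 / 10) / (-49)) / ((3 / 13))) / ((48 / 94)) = 10919 / 35280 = 0.31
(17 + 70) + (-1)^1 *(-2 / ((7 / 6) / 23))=885 / 7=126.43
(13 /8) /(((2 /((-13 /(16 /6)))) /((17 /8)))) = -8619 /1024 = -8.42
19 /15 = 1.27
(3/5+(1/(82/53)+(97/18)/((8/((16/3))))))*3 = 53567/3690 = 14.52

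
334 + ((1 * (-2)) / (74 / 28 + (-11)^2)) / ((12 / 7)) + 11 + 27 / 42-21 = 23601499 / 72702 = 324.63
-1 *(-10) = 10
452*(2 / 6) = 452 / 3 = 150.67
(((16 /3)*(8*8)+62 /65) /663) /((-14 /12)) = -133492 /301665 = -0.44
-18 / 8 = -2.25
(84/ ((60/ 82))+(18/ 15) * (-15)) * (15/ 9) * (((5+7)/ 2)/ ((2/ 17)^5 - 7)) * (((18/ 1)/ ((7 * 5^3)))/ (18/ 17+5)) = -140191000752/ 298583133625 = -0.47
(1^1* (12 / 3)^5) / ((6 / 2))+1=1027 / 3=342.33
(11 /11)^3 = 1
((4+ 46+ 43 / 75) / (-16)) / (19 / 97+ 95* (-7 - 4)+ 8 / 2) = 367921 / 121149600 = 0.00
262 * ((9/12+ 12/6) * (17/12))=24497/24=1020.71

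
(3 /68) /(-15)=-1 /340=-0.00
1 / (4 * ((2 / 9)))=9 / 8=1.12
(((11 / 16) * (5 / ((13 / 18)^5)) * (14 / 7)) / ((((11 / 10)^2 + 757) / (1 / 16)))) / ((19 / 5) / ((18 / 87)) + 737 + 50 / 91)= 17050398750 / 4468884903454231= 0.00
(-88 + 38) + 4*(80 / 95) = -886 / 19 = -46.63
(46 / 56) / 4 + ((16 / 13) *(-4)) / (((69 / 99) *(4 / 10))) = -584483 / 33488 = -17.45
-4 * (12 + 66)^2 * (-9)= 219024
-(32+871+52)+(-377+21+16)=-1295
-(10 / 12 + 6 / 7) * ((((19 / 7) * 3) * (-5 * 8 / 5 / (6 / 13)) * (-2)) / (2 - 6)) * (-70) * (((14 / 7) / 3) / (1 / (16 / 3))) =-5611840 / 189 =-29692.28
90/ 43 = 2.09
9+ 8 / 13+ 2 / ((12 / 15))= 315 / 26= 12.12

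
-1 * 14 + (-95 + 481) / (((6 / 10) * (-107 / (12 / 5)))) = -3042 / 107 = -28.43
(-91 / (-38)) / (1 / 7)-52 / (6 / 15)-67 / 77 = -333877 / 2926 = -114.11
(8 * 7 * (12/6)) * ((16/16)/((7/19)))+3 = 307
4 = 4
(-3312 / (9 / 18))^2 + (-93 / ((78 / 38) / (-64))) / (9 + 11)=2852038864 / 65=43877520.98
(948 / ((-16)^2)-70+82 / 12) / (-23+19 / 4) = 11417 / 3504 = 3.26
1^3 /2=0.50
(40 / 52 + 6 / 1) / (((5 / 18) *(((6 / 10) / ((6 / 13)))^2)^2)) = 3168000 / 371293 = 8.53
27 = 27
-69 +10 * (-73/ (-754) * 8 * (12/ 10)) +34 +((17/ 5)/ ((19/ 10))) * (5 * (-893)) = -3021921/ 377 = -8015.71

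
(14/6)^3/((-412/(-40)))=3430/2781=1.23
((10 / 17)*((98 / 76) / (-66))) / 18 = -245 / 383724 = -0.00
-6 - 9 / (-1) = 3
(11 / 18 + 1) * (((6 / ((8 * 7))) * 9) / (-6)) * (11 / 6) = -319 / 672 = -0.47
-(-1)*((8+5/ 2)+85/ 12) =211/ 12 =17.58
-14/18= -7/9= -0.78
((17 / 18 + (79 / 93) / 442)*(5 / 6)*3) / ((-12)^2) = 18235 / 1109862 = 0.02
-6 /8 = -3 /4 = -0.75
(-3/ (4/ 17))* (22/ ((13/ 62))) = -17391/ 13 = -1337.77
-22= -22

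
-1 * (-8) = 8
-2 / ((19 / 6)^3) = -432 / 6859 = -0.06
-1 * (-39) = 39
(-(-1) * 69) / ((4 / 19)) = 1311 / 4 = 327.75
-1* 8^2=-64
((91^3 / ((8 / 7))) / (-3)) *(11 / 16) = -58024967 / 384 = -151106.68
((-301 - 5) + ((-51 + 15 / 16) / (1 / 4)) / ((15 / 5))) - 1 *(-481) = 433 / 4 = 108.25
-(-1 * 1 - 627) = 628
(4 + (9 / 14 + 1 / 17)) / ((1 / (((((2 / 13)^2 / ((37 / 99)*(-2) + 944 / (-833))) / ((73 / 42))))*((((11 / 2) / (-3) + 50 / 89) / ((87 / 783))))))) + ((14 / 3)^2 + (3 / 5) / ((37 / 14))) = 3174893551839401 / 141771851496405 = 22.39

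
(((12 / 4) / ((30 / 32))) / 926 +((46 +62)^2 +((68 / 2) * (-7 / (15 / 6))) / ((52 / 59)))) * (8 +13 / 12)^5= 714551185.89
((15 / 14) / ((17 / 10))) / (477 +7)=75 / 57596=0.00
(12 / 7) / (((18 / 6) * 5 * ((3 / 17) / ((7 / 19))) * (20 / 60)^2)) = 204 / 95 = 2.15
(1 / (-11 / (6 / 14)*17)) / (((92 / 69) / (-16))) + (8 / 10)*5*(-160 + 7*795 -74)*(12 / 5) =334957572 / 6545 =51177.63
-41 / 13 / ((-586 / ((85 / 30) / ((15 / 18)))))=697 / 38090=0.02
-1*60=-60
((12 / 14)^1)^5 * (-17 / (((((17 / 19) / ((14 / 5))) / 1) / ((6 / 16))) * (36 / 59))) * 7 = -181602 / 1715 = -105.89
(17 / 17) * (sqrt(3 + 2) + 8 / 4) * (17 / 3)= 34 / 3 + 17 * sqrt(5) / 3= 24.00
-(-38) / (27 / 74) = 2812 / 27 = 104.15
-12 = -12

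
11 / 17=0.65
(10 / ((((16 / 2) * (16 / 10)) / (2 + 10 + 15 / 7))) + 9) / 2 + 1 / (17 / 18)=84411 / 7616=11.08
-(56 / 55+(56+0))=-3136 / 55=-57.02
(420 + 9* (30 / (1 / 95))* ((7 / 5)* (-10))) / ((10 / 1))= -35868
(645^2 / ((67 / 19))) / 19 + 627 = 458034 / 67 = 6836.33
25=25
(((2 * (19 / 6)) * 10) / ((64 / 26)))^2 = 1525225 / 2304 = 661.99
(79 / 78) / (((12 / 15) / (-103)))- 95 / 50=-206389 / 1560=-132.30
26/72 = 13/36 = 0.36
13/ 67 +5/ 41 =868/ 2747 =0.32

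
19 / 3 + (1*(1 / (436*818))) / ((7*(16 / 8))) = 94868371 / 14979216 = 6.33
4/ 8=1/ 2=0.50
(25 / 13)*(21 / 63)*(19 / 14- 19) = -475 / 42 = -11.31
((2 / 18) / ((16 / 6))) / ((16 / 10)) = 0.03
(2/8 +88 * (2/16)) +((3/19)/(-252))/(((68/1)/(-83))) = 11.25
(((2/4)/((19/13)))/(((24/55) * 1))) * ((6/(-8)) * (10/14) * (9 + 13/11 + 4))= -12675/2128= -5.96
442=442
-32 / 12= -8 / 3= -2.67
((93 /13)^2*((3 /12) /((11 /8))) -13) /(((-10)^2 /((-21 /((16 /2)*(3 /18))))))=432747 /743600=0.58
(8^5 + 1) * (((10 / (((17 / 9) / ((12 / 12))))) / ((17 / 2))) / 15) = 393228 / 289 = 1360.65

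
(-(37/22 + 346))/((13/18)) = -68841/143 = -481.41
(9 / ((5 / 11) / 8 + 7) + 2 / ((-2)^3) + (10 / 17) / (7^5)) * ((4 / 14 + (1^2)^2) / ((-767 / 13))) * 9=-2183253399 / 10856179124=-0.20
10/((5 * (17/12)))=24/17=1.41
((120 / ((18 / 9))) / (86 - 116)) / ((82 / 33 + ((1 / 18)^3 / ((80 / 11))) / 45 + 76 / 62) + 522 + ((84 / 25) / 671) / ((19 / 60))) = -1508673081600 / 396574685629139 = -0.00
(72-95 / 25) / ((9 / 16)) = 5456 / 45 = 121.24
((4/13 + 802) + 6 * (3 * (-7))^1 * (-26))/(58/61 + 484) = 231007/27469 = 8.41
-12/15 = -4/5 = -0.80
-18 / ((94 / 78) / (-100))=70200 / 47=1493.62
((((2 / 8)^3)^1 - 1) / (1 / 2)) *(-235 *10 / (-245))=-2115 / 112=-18.88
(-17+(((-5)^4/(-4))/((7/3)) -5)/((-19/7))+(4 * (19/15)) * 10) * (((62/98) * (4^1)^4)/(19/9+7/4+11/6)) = 326669568/190855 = 1711.61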